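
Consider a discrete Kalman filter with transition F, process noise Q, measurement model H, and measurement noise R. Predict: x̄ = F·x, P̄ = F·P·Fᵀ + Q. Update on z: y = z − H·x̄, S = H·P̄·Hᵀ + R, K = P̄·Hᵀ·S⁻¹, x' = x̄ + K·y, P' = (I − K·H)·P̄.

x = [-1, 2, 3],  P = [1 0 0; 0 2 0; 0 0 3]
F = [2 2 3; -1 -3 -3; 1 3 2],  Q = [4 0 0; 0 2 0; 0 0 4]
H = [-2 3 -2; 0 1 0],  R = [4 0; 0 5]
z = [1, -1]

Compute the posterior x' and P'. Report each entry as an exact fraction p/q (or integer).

x' = [-17003/12820, -421/641, -123/2564]
P' = [55883/12820 590/641 -6769/2564; 590/641 780/641 430/641; -6769/2564 430/641 10103/2564]

x̄ = F·x = [11, -14, 11]
P̄ = F·P·Fᵀ + Q = [43 -41 32; -41 48 -37; 32 -37 35]
y = z − H·x̄ = [87, 13]
S = H·P̄·Hᵀ + R = [1940 300; 300 53]
K = P̄·Hᵀ·S⁻¹ = [-2169/12820 118/641; 75/641 156/641; -377/2564 86/641]
x' = x̄ + K·y = [-17003/12820, -421/641, -123/2564]
P' = (I − K·H)·P̄ = [55883/12820 590/641 -6769/2564; 590/641 780/641 430/641; -6769/2564 430/641 10103/2564]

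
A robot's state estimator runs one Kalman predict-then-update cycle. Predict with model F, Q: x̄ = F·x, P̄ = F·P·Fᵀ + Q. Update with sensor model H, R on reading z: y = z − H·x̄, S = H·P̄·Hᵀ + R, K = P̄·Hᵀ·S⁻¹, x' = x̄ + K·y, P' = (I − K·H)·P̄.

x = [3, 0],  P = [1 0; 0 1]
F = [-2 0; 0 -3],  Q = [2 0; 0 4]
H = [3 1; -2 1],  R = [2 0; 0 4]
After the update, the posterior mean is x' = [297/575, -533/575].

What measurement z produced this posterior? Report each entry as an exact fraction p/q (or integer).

z = [1, -3]

x̄ = F·x = [-6, 0]
P̄ = F·P·Fᵀ + Q = [6 0; 0 13]
S = H·P̄·Hᵀ + R = [69 -23; -23 41]
K = P̄·Hᵀ·S⁻¹ = [231/1150 -9/50; 208/575 13/25]
x' − x̄ = [3747/575, -533/575] = K·y
y = (KᵀK)⁻¹·Kᵀ·(x' − x̄) = [19, -15]
z = y + H·x̄ = [19, -15] + [-18, 12] = [1, -3]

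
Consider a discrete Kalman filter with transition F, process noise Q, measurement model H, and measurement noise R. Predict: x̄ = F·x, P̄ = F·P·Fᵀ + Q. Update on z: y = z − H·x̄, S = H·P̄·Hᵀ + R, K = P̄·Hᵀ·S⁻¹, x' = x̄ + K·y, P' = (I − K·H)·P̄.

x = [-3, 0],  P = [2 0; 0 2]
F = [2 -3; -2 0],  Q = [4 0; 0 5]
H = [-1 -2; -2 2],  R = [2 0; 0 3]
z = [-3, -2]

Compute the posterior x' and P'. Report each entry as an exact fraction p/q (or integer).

x̄ = F·x = [-6, 6]
P̄ = F·P·Fᵀ + Q = [30 -8; -8 13]
y = z − H·x̄ = [3, -26]
S = H·P̄·Hᵀ + R = [52 -8; -8 239]
K = P̄·Hᵀ·S⁻¹ = [-1977/6182 -1016/3091; -1983/6182 510/3091]
x' = x̄ + K·y = [9809/6182, 4623/6182]
P' = (I − K·H)·P̄ = [1675/3091 151/3091; 151/3091 916/3091]

x' = [9809/6182, 4623/6182]
P' = [1675/3091 151/3091; 151/3091 916/3091]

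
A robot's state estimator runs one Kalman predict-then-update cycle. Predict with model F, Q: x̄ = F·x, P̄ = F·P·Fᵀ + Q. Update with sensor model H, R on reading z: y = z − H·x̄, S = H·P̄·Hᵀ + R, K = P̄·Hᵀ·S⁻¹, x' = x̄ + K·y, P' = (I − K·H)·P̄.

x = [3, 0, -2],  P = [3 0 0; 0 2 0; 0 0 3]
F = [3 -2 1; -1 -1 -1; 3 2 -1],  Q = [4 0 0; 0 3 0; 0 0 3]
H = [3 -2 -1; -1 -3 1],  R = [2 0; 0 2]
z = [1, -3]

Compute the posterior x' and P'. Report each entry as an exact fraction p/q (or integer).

x' = [279671/69619, 137370/69619, 491226/69619]
P' = [314098/69619 118160/69619 664610/69619; 118160/69619 55320/69619 255018/69619; 664610/69619 255018/69619 1475928/69619]

x̄ = F·x = [7, -1, 11]
P̄ = F·P·Fᵀ + Q = [42 -8 16; -8 11 -10; 16 -10 41]
y = z − H·x̄ = [-11, -10]
S = H·P̄·Hᵀ + R = [425 9; 9 164]
K = P̄·Hᵀ·S⁻¹ = [20682/69619 -1984/69619; -5589/69619 -14551/69619; 3933/69619 23132/69619]
x' = x̄ + K·y = [279671/69619, 137370/69619, 491226/69619]
P' = (I − K·H)·P̄ = [314098/69619 118160/69619 664610/69619; 118160/69619 55320/69619 255018/69619; 664610/69619 255018/69619 1475928/69619]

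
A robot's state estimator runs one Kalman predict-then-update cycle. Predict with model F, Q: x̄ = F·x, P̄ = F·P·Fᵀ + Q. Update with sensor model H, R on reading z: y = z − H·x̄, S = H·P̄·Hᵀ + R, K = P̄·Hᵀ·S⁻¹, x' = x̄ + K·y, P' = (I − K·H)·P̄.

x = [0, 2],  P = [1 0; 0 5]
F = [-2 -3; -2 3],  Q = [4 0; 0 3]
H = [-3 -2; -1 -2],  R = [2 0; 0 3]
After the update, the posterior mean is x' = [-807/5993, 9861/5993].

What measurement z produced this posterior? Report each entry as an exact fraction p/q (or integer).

z = [-3, -3]

x̄ = F·x = [-6, 6]
P̄ = F·P·Fᵀ + Q = [53 -41; -41 52]
S = H·P̄·Hᵀ + R = [195 39; 39 100]
K = P̄·Hᵀ·S⁻¹ = [-8831/17979 222/461; 4357/17979 -334/461]
x' − x̄ = [35151/5993, -26097/5993] = K·y
y = (KᵀK)⁻¹·Kᵀ·(x' − x̄) = [-9, 3]
z = y + H·x̄ = [-9, 3] + [6, -6] = [-3, -3]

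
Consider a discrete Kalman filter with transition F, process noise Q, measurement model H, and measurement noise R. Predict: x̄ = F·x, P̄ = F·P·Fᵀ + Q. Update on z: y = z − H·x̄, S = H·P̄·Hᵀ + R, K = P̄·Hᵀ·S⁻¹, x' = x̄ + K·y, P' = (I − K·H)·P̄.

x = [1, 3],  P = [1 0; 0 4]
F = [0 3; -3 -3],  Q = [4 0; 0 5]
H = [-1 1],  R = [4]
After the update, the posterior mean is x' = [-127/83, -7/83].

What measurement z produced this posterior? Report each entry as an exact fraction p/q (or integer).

z = [2]

x̄ = F·x = [9, -12]
P̄ = F·P·Fᵀ + Q = [40 -36; -36 50]
S = H·P̄·Hᵀ + R = [166]
K = P̄·Hᵀ·S⁻¹ = [-38/83; 43/83]
x' − x̄ = [-874/83, 989/83] = K·y
y = (KᵀK)⁻¹·Kᵀ·(x' − x̄) = [23]
z = y + H·x̄ = [23] + [-21] = [2]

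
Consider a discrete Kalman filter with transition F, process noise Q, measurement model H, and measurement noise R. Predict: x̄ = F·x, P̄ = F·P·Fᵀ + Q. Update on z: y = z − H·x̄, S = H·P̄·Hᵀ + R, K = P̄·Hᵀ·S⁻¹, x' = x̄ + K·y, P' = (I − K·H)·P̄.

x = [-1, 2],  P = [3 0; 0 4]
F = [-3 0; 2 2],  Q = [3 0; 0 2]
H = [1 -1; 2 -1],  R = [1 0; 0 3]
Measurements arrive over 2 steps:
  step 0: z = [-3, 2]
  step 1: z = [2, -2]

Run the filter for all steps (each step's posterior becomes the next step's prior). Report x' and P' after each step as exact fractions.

step 0: x̄ = F·x = [3, 2]
step 0: P̄ = F·P·Fᵀ + Q = [30 -18; -18 30]
step 0: y = z − H·x̄ = [-4, -2]
step 0: S = H·P̄·Hᵀ + R = [97 144; 144 225]
step 0: K = P̄·Hᵀ·S⁻¹ = [-48/121 218/363; -144/121 170/363]
step 0: x' = x̄ + K·y = [1229/363, 2114/363]
step 0: P' = (I − K·H)·P̄ = [266/121 314/121; 314/121 458/121]
step 1: x̄ = F·x = [-1229/121, 6686/363]
step 1: P̄ = F·P·Fᵀ + Q = [2757/121 -3480/121; -3480/121 5650/121]
step 1: y = z − H·x̄ = [1009/33, 13334/363]
step 1: S = H·P̄·Hᵀ + R = [128 1964/11; 1964/11 30961/121]
step 1: K = P̄·Hᵀ·S⁻¹ = [-9939/105712 9411/26428; -42345/52856 2005/13214]
step 1: x' = x̄ + K·y = [5157/105712, -26593/52856]
step 1: P' = (I − K·H)·P̄ = [122871/105712 66405/52856; 66405/52856 54375/26428]

step 0: x' = [1229/363, 2114/363], P' = [266/121 314/121; 314/121 458/121]
step 1: x' = [5157/105712, -26593/52856], P' = [122871/105712 66405/52856; 66405/52856 54375/26428]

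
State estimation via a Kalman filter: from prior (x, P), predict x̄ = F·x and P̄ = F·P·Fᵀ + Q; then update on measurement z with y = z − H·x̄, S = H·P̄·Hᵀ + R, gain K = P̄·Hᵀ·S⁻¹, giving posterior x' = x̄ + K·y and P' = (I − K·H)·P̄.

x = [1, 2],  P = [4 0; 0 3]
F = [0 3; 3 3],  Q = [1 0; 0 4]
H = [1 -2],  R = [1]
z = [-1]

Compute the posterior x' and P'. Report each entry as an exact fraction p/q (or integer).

x̄ = F·x = [6, 9]
P̄ = F·P·Fᵀ + Q = [28 27; 27 67]
y = z − H·x̄ = [11]
S = H·P̄·Hᵀ + R = [189]
K = P̄·Hᵀ·S⁻¹ = [-26/189; -107/189]
x' = x̄ + K·y = [848/189, 524/189]
P' = (I − K·H)·P̄ = [4616/189 2321/189; 2321/189 1214/189]

x' = [848/189, 524/189]
P' = [4616/189 2321/189; 2321/189 1214/189]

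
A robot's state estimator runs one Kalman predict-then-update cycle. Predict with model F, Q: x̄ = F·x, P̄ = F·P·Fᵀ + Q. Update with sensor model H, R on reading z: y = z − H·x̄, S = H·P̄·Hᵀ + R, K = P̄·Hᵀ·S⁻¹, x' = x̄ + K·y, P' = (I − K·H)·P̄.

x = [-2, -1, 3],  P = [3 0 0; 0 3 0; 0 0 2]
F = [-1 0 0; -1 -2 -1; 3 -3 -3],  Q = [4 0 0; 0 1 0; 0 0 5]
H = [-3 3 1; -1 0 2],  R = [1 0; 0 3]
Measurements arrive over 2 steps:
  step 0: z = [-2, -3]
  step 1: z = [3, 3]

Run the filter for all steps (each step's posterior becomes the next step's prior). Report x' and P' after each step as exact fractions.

step 0: x̄ = F·x = [2, 1, -12]
step 0: P̄ = F·P·Fᵀ + Q = [7 3 -9; 3 18 15; -9 15 77]
step 0: y = z − H·x̄ = [13, 23]
step 0: S = H·P̄·Hᵀ + R = [393 319; 319 354]
step 0: K = P̄·Hᵀ·S⁻¹ = [541/37361 -3126/37361; 12627/37361 -8529/37361; 749/37361 16528/37361]
step 0: x' = x̄ + K·y = [9857/37361, 5345/37361, -58451/37361]
step 0: P' = (I − K·H)·P̄ = [194738/37361 164025/37361 92680/37361; 164025/37361 145161/37361 69219/37361; 92680/37361 69219/37361 71132/37361]
step 1: x̄ = F·x = [-9857/37361, 37904/37361, 188889/37361]
step 1: P̄ = F·P·Fᵀ + Q = [344182/37361 615468/37361 185901/37361; 615468/37361 2002211/37361 631044/37361; 185901/37361 631044/37361 511336/37361]
step 1: y = z − H·x̄ = [-220089/37361, -275552/37361]
step 1: S = H·P̄·Hᵀ + R = [13258668/37361 2693771/37361; 2693771/37361 1758005/37361]
step 1: K = P̄·Hᵀ·S⁻¹ = [45051775/429656659 -62281989/429656659; 178829145/429656659 -115983843/429656659; 26566544/429656659 163799333/429656659]
step 1: x' = x̄ + K·y = [80602790/429656659, 237867247/429656659, 807665179/429656659]
step 1: P' = (I − K·H)·P̄ = [2798624213/429656659 2378345097/429656659 1305889123/429656659; 2378345097/429656659 2099555884/429656659 1015196784/429656659; 1305889123/429656659 1015196784/429656659 898643561/429656659]

step 0: x' = [9857/37361, 5345/37361, -58451/37361], P' = [194738/37361 164025/37361 92680/37361; 164025/37361 145161/37361 69219/37361; 92680/37361 69219/37361 71132/37361]
step 1: x' = [80602790/429656659, 237867247/429656659, 807665179/429656659], P' = [2798624213/429656659 2378345097/429656659 1305889123/429656659; 2378345097/429656659 2099555884/429656659 1015196784/429656659; 1305889123/429656659 1015196784/429656659 898643561/429656659]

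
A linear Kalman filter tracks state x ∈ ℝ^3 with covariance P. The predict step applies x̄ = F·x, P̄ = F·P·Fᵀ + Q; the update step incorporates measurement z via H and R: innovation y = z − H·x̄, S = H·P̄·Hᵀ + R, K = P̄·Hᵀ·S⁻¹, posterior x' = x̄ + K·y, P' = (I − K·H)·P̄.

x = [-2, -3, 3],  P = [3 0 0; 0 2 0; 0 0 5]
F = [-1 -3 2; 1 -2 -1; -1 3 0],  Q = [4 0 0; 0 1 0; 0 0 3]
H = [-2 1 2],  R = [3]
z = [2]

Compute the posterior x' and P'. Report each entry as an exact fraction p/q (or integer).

x' = [191/360, -179/360, 63/40]
P' = [1559/360 -1691/360 247/40; -1691/360 5999/360 -523/40; 247/40 -523/40 519/40]

x̄ = F·x = [17, 1, -7]
P̄ = F·P·Fᵀ + Q = [45 -1 -15; -1 17 -15; -15 -15 24]
y = z − H·x̄ = [49]
S = H·P̄·Hᵀ + R = [360]
K = P̄·Hᵀ·S⁻¹ = [-121/360; -11/360; 7/40]
x' = x̄ + K·y = [191/360, -179/360, 63/40]
P' = (I − K·H)·P̄ = [1559/360 -1691/360 247/40; -1691/360 5999/360 -523/40; 247/40 -523/40 519/40]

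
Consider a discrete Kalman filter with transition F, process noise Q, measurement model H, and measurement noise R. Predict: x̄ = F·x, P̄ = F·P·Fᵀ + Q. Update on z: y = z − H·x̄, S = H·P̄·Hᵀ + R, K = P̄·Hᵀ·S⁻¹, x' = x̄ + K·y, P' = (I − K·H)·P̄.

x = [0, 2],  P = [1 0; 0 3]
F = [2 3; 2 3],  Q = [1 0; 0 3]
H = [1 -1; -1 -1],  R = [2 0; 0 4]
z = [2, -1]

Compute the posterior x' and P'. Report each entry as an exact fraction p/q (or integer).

x̄ = F·x = [6, 6]
P̄ = F·P·Fᵀ + Q = [32 31; 31 34]
y = z − H·x̄ = [2, 11]
S = H·P̄·Hᵀ + R = [6 2; 2 132]
K = P̄·Hᵀ·S⁻¹ = [129/394 -95/197; -133/394 -96/197]
x' = x̄ + K·y = [266/197, -7/197]
P' = (I − K·H)·P̄ = [509/394 251/394; 251/394 517/394]

x' = [266/197, -7/197]
P' = [509/394 251/394; 251/394 517/394]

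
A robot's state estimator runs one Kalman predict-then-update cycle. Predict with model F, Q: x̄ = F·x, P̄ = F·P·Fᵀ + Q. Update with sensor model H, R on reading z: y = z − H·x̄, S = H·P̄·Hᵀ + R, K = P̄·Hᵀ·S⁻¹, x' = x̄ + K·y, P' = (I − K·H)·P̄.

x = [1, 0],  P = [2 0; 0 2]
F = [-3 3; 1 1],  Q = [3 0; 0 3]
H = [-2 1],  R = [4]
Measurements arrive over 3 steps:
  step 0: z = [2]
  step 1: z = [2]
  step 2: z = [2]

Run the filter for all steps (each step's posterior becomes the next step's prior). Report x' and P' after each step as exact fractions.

step 0: x' = [-111/167, 132/167], P' = [429/167 546/167; 546/167 1120/167]
step 1: x' = [-4959/4658, -4445/6987], P' = [26511/4658 21741/2329; 21741/2329 128438/6987]
step 2: x' = [-3846081/1453303, -5136104/1453303], P' = [15638016/1453303 27631548/1453303; 27631548/1453303 53563756/1453303]

step 0: x̄ = F·x = [-3, 1]
step 0: P̄ = F·P·Fᵀ + Q = [39 0; 0 7]
step 0: y = z − H·x̄ = [-5]
step 0: S = H·P̄·Hᵀ + R = [167]
step 0: K = P̄·Hᵀ·S⁻¹ = [-78/167; 7/167]
step 0: x' = x̄ + K·y = [-111/167, 132/167]
step 0: P' = (I − K·H)·P̄ = [429/167 546/167; 546/167 1120/167]
step 1: x̄ = F·x = [729/167, 21/167]
step 1: P̄ = F·P·Fᵀ + Q = [4614/167 2073/167; 2073/167 3142/167]
step 1: y = z − H·x̄ = [1771/167]
step 1: S = H·P̄·Hᵀ + R = [13974/167]
step 1: K = P̄·Hᵀ·S⁻¹ = [-2385/4658; -502/6987]
step 1: x' = x̄ + K·y = [-4959/4658, -4445/6987]
step 1: P' = (I − K·H)·P̄ = [26511/4658 21741/2329; 21741/2329 128438/6987]
step 2: x̄ = F·x = [5987/4658, -23767/13974]
step 2: P̄ = F·P·Fᵀ + Q = [240525/4658 177343/4658; 177343/4658 639223/13974]
step 2: y = z − H·x̄ = [87637/13974]
step 2: S = H·P̄·Hᵀ + R = [1453303/13974]
step 2: K = P̄·Hᵀ·S⁻¹ = [-911121/1453303; -424835/1453303]
step 2: x' = x̄ + K·y = [-3846081/1453303, -5136104/1453303]
step 2: P' = (I − K·H)·P̄ = [15638016/1453303 27631548/1453303; 27631548/1453303 53563756/1453303]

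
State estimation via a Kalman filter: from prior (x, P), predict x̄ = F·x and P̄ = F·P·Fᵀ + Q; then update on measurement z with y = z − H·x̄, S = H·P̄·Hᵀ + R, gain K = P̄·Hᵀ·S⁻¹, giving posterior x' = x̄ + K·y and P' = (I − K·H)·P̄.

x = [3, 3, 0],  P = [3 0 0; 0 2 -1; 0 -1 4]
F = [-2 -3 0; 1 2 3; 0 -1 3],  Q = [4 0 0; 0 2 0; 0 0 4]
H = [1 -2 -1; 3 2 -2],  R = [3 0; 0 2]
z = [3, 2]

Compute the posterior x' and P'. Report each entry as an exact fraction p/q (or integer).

x̄ = F·x = [-15, 9, -3]
P̄ = F·P·Fᵀ + Q = [34 -9 15; -9 37 29; 15 29 48]
y = z − H·x̄ = [33, 23]
S = H·P̄·Hᵀ + R = [355 69; 69 128]
K = P̄·Hᵀ·S⁻¹ = [1010/40679 16617/40679; -13577/40679 3823/40679; -12131/40679 8764/40679]
x' = x̄ + K·y = [-194664/40679, 5999/40679, -320788/40679]
P' = (I − K·H)·P̄ = [448398/40679 -70204/40679 585776/40679; -70204/40679 26552/40679 -82577/40679; 585776/40679 -82577/40679 787323/40679]

x' = [-194664/40679, 5999/40679, -320788/40679]
P' = [448398/40679 -70204/40679 585776/40679; -70204/40679 26552/40679 -82577/40679; 585776/40679 -82577/40679 787323/40679]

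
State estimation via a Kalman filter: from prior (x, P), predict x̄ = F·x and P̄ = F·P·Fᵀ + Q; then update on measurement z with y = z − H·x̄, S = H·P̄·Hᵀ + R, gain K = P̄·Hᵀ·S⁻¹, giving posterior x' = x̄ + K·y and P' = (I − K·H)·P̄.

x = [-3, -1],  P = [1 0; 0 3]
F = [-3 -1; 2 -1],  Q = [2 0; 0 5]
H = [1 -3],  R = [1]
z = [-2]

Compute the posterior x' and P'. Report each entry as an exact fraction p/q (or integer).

x' = [263/47, 116/47]
P' = [1445/141 158/47; 158/47 57/47]

x̄ = F·x = [10, -5]
P̄ = F·P·Fᵀ + Q = [14 -3; -3 12]
y = z − H·x̄ = [-27]
S = H·P̄·Hᵀ + R = [141]
K = P̄·Hᵀ·S⁻¹ = [23/141; -13/47]
x' = x̄ + K·y = [263/47, 116/47]
P' = (I − K·H)·P̄ = [1445/141 158/47; 158/47 57/47]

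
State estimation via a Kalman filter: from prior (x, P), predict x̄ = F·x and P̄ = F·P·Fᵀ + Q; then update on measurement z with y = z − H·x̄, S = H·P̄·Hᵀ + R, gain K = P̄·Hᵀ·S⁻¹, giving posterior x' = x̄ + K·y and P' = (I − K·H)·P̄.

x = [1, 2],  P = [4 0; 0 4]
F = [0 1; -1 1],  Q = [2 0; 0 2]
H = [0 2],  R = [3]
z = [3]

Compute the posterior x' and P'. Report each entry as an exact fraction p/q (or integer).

x' = [94/43, 63/43]
P' = [194/43 12/43; 12/43 30/43]

x̄ = F·x = [2, 1]
P̄ = F·P·Fᵀ + Q = [6 4; 4 10]
y = z − H·x̄ = [1]
S = H·P̄·Hᵀ + R = [43]
K = P̄·Hᵀ·S⁻¹ = [8/43; 20/43]
x' = x̄ + K·y = [94/43, 63/43]
P' = (I − K·H)·P̄ = [194/43 12/43; 12/43 30/43]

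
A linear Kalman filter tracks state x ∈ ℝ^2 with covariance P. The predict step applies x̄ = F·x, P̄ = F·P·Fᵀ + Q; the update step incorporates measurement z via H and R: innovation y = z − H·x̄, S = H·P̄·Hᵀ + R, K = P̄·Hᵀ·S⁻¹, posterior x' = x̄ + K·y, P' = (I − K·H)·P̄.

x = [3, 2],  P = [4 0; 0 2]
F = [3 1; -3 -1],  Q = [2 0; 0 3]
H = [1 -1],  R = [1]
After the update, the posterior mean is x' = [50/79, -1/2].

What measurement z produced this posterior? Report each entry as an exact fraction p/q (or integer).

x̄ = F·x = [11, -11]
P̄ = F·P·Fᵀ + Q = [40 -38; -38 41]
S = H·P̄·Hᵀ + R = [158]
K = P̄·Hᵀ·S⁻¹ = [39/79; -1/2]
x' − x̄ = [-819/79, 21/2] = K·y
y = (KᵀK)⁻¹·Kᵀ·(x' − x̄) = [-21]
z = y + H·x̄ = [-21] + [22] = [1]

z = [1]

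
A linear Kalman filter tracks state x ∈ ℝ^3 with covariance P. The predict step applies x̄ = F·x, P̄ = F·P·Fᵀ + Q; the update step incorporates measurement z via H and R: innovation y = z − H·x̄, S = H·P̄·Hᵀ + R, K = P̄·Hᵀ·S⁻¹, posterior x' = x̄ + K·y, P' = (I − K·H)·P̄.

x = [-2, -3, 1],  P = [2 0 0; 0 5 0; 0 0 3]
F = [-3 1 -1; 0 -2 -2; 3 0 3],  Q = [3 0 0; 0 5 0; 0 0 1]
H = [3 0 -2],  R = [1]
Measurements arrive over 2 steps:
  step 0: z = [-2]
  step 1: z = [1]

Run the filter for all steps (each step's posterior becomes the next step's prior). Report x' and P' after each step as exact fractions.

step 0: x' = [-31/55, 196/55, 8/55], P' = [2449/770 -3232/385 3603/770; -3232/385 13957/385 -4854/385; 3603/770 -4854/385 5491/770]
step 1: x' = [1445669/837616, -195117/32216, 1748075/837616], P' = [4977783/1675232 -632767/64432 7298361/1675232; -632767/64432 1585315/32216 -946545/64432; 7298361/1675232 -946545/64432 11113783/1675232]

step 0: x̄ = F·x = [2, 4, -3]
step 0: P̄ = F·P·Fᵀ + Q = [29 -4 -27; -4 37 -18; -27 -18 46]
step 0: y = z − H·x̄ = [-14]
step 0: S = H·P̄·Hᵀ + R = [770]
step 0: K = P̄·Hᵀ·S⁻¹ = [141/770; 12/385; -173/770]
step 0: x' = x̄ + K·y = [-31/55, 196/55, 8/55]
step 0: P' = (I − K·H)·P̄ = [2449/770 -3232/385 3603/770; -3232/385 13957/385 -4854/385; 3603/770 -4854/385 5491/770]
step 1: x̄ = F·x = [281/55, -408/55, -69/55]
step 1: P̄ = F·P·Fᵀ + Q = [68787/385 -31006/385 -65133/385; -31006/385 29903/385 21234/385; -65133/385 21234/385 68542/385]
step 1: y = z − H·x̄ = [-926/55]
step 1: S = H·P̄·Hᵀ + R = [1675232/385]
step 1: K = P̄·Hᵀ·S⁻¹ = [336627/1675232; -5211/64432; -332483/1675232]
step 1: x' = x̄ + K·y = [1445669/837616, -195117/32216, 1748075/837616]
step 1: P' = (I − K·H)·P̄ = [4977783/1675232 -632767/64432 7298361/1675232; -632767/64432 1585315/32216 -946545/64432; 7298361/1675232 -946545/64432 11113783/1675232]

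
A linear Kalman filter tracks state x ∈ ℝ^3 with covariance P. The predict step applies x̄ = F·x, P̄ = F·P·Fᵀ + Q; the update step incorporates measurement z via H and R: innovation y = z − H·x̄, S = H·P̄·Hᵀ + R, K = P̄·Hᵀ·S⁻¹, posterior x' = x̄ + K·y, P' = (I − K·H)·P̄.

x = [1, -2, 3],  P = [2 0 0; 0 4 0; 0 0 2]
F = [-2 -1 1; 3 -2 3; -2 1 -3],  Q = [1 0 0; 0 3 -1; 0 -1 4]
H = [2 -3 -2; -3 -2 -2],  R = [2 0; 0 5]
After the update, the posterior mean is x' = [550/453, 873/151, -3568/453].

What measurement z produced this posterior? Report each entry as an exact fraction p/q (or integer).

z = [1, 1]

x̄ = F·x = [3, 16, -13]
P̄ = F·P·Fᵀ + Q = [15 2 -2; 2 55 -39; -2 -39 34]
S = H·P̄·Hᵀ + R = [217 -8; -8 184]
K = P̄·Hᵀ·S⁻¹ = [599/4983 -9541/39864; -59/151 -135/604; 1051/4983 479/4983]
x' − x̄ = [-809/453, -1543/151, 2321/453] = K·y
y = (KᵀK)⁻¹·Kᵀ·(x' − x̄) = [17, 16]
z = y + H·x̄ = [17, 16] + [-16, -15] = [1, 1]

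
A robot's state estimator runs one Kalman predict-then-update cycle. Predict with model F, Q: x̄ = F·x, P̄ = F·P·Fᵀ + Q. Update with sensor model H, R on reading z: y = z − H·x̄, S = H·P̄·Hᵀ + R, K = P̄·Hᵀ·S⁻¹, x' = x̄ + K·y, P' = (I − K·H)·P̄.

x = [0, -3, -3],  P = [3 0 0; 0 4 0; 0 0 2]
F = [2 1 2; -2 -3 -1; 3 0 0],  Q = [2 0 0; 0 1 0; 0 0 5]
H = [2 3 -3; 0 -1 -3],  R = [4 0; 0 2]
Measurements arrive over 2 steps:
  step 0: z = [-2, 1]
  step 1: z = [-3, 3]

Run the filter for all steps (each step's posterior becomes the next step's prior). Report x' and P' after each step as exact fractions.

step 0: x' = [-341719/54805, 27264/10961, -59718/54805], P' = [778446/54805 -79358/10961 132222/54805; -79358/10961 44488/10961 -13032/10961; 132222/54805 -13032/10961 30764/54805]
step 1: x' = [-881403687/450936727, -231615137/901873454, -747584811/901873454], P' = [2749724619/450936727 -2707351807/901873454 1006267713/901873454; -2707351807/901873454 3282497441/1803746908 -921342519/1803746908; 1006267713/901873454 -921342519/1803746908 640197473/1803746908]

step 0: x̄ = F·x = [-9, 12, 0]
step 0: P̄ = F·P·Fᵀ + Q = [26 -28 18; -28 51 -18; 18 -18 32]
step 0: y = z − H·x̄ = [-20, 13]
step 0: S = H·P̄·Hᵀ + R = [627 191; 191 233]
step 0: K = P̄·Hᵀ·S⁻¹ = [-7536/54805 62/54805; 3461/10961 -2696/10961; -5832/54805 -13566/54805]
step 0: x' = x̄ + K·y = [-341719/54805, 27264/10961, -59718/54805]
step 0: P' = (I − K·H)·P̄ = [778446/54805 -79358/10961 132222/54805; -79358/10961 44488/10961 -13032/10961; 132222/54805 -13032/10961 30764/54805]
step 1: x̄ = F·x = [-666554/54805, 334196/54805, -1025157/54805]
step 1: P̄ = F·P·Fᵀ + Q = [2778866/54805 -1005524/54805 4273638/54805; -1005524/54805 577761/54805 -1496232/54805; 4273638/54805 -1496232/54805 7280039/54805]
step 1: y = z − H·x̄ = [-2909366/54805, -515372/10961]
step 1: S = H·P̄·Hᵀ + R = [45637116/54805 9826736/10961; 9826736/10961 11446066/10961]
step 1: K = P̄·Hᵀ·S⁻¹ = [-35490021/901873454 -77862833/450936727; 445528163/1803746908 -129617471/901873454; -164887281/1803746908 -249812475/901873454]
step 1: x' = x̄ + K·y = [-881403687/450936727, -231615137/901873454, -747584811/901873454]
step 1: P' = (I − K·H)·P̄ = [2749724619/450936727 -2707351807/901873454 1006267713/901873454; -2707351807/901873454 3282497441/1803746908 -921342519/1803746908; 1006267713/901873454 -921342519/1803746908 640197473/1803746908]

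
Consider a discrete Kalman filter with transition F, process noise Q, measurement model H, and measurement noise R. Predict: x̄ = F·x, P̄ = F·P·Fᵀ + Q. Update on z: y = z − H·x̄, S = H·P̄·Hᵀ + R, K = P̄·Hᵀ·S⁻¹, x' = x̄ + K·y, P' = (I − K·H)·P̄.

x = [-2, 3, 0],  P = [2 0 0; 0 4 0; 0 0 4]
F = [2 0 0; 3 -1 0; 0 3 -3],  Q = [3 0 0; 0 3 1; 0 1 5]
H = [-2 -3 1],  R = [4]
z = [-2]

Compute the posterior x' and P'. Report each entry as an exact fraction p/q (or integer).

x' = [107/140, 1/28, -1/28]
P' = [699/140 17/28 319/28; 17/28 95/28 297/28; 319/28 297/28 1551/28]

x̄ = F·x = [-4, -9, 9]
P̄ = F·P·Fᵀ + Q = [11 12 0; 12 25 -11; 0 -11 77]
y = z − H·x̄ = [-46]
S = H·P̄·Hᵀ + R = [560]
K = P̄·Hᵀ·S⁻¹ = [-29/280; -11/56; 11/56]
x' = x̄ + K·y = [107/140, 1/28, -1/28]
P' = (I − K·H)·P̄ = [699/140 17/28 319/28; 17/28 95/28 297/28; 319/28 297/28 1551/28]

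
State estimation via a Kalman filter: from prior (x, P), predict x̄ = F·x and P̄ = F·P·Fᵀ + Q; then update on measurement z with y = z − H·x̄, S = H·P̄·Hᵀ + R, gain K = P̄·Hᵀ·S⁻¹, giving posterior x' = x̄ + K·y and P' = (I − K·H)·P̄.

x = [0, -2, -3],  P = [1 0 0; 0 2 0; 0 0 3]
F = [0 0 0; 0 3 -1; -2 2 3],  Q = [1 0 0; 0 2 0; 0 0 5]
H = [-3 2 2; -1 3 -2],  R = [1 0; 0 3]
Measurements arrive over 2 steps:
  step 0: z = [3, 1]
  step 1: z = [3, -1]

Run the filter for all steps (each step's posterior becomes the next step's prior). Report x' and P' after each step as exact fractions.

step 0: x' = [-31646/105161, 58738/105161, 45624/105161], P' = [101526/105161 80771/105161 70977/105161; 80771/105161 80953/105161 50243/105161; 70977/105161 50243/105161 71574/105161]
step 1: x' = [108558737/708245421, 28230145/54480417, 879554513/708245421], P' = [637607674/708245421 38595455/54480417 444033901/708245421; 38595455/54480417 38796205/54480417 23858675/54480417; 444033901/708245421 23858675/54480417 453227041/708245421]

step 0: x̄ = F·x = [0, -3, -13]
step 0: P̄ = F·P·Fᵀ + Q = [1 0 0; 0 23 3; 0 3 44]
step 0: y = z − H·x̄ = [35, -16]
step 0: S = H·P̄·Hᵀ + R = [302 -29; -29 351]
step 0: K = P̄·Hᵀ·S⁻¹ = [-1082/105161 -389/105161; 20079/105161 20534/105161; 30703/105161 -21132/105161]
step 0: x' = x̄ + K·y = [-31646/105161, 58738/105161, 45624/105161]
step 0: P' = (I − K·H)·P̄ = [101526/105161 80771/105161 70977/105161; 80771/105161 80953/105161 50243/105161; 70977/105161 50243/105161 71574/105161]
step 1: x̄ = F·x = [0, 130590/105161, 317640/105161]
step 1: P̄ = F·P·Fᵀ + Q = [1 0 0; 0 709015/105161 280025/105161; 0 280025/105161 1004911/105161]
step 1: y = z − H·x̄ = [-580977/105161, 138349/105161]
step 1: S = H·P̄·Hᵀ + R = [10147514/105161 1109979/105161; 1109979/105161 7461123/105161]
step 1: K = P̄·Hᵀ·S⁻¹ = [-7091130/236081807 -524429/54480417; 3174465/18160139 10025270/54480417; 64892643/236081807 -10769222/54480417]
step 1: x' = x̄ + K·y = [108558737/708245421, 28230145/54480417, 879554513/708245421]
step 1: P' = (I − K·H)·P̄ = [637607674/708245421 38595455/54480417 444033901/708245421; 38595455/54480417 38796205/54480417 23858675/54480417; 444033901/708245421 23858675/54480417 453227041/708245421]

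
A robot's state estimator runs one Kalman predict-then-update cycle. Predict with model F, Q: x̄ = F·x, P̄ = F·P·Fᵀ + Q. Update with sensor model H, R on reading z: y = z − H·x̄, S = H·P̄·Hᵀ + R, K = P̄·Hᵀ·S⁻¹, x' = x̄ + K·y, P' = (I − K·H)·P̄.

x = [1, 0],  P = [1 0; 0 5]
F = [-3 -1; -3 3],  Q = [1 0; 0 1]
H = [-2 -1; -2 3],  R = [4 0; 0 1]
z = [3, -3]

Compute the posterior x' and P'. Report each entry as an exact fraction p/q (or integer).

x̄ = F·x = [-3, -3]
P̄ = F·P·Fᵀ + Q = [15 -6; -6 55]
y = z − H·x̄ = [-6, 0]
S = H·P̄·Hᵀ + R = [95 -81; -81 628]
K = P̄·Hᵀ·S⁻¹ = [-18960/53099 -6504/53099; -12667/53099 13332/53099]
x' = x̄ + K·y = [-45537/53099, -83295/53099]
P' = (I − K·H)·P̄ = [29253/53099 17334/53099; 17334/53099 16000/53099]

x' = [-45537/53099, -83295/53099]
P' = [29253/53099 17334/53099; 17334/53099 16000/53099]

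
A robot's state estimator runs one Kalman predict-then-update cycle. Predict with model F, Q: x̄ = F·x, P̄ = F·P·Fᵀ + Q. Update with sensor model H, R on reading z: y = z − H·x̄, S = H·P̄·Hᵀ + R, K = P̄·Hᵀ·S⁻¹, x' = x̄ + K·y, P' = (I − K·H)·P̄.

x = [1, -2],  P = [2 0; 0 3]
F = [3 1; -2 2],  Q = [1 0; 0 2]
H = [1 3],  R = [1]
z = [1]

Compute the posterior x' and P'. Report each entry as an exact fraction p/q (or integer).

x̄ = F·x = [1, -6]
P̄ = F·P·Fᵀ + Q = [22 -6; -6 22]
y = z − H·x̄ = [18]
S = H·P̄·Hᵀ + R = [185]
K = P̄·Hᵀ·S⁻¹ = [4/185; 12/37]
x' = x̄ + K·y = [257/185, -6/37]
P' = (I − K·H)·P̄ = [4054/185 -270/37; -270/37 94/37]

x' = [257/185, -6/37]
P' = [4054/185 -270/37; -270/37 94/37]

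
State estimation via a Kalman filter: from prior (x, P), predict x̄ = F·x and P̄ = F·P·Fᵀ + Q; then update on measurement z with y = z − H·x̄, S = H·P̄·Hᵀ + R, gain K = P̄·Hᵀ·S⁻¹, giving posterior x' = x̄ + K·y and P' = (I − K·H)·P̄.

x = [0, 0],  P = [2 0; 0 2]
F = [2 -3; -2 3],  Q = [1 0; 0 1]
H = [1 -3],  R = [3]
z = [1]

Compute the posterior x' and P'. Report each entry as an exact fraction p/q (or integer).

x' = [35/143, -107/429]
P' = [186/143 27/143; 27/143 134/429]

x̄ = F·x = [0, 0]
P̄ = F·P·Fᵀ + Q = [27 -26; -26 27]
y = z − H·x̄ = [1]
S = H·P̄·Hᵀ + R = [429]
K = P̄·Hᵀ·S⁻¹ = [35/143; -107/429]
x' = x̄ + K·y = [35/143, -107/429]
P' = (I − K·H)·P̄ = [186/143 27/143; 27/143 134/429]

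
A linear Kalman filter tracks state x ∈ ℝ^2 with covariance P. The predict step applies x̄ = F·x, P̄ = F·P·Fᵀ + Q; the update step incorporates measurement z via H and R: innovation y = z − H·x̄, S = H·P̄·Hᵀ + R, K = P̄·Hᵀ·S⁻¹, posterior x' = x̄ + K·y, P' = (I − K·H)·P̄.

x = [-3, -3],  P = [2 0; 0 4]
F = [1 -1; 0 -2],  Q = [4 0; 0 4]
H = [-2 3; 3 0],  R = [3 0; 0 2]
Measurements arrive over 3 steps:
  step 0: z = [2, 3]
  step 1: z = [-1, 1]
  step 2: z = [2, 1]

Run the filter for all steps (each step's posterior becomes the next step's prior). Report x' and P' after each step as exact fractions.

step 0: x̄ = F·x = [0, 6]
step 0: P̄ = F·P·Fᵀ + Q = [10 8; 8 20]
step 0: y = z − H·x̄ = [-16, 3]
step 0: S = H·P̄·Hᵀ + R = [127 12; 12 92]
step 0: K = P̄·Hᵀ·S⁻¹ = [2/2885 1881/5770; 188/577 126/577]
step 0: x' = x̄ + K·y = [5579/5770, 832/577]
step 0: P' = (I − K·H)·P̄ = [627/2885 84/577; 84/577 244/577]
step 1: x̄ = F·x = [-2741/5770, -1664/577]
step 1: P̄ = F·P·Fᵀ + Q = [12547/2885 320/577; 320/577 3284/577]
step 1: y = z − H·x̄ = [19334/2885, 13993/5770]
step 1: S = H·P̄·Hᵀ + R = [187423/2885 -60882/2885; -60882/2885 118693/2885]
step 1: K = P̄·Hᵀ·S⁻¹ = [-40588/6426059 2017071/6426059; 1996268/6426059 1283832/6426059]
step 1: x' = x̄ + K·y = [1567000/6426059, -2040428/6426059]
step 1: P' = (I − K·H)·P̄ = [1344714/6426059 855888/6426059; 855888/6426059 2566860/6426059]
step 2: x̄ = F·x = [3607428/6426059, 4080856/6426059]
step 2: P̄ = F·P·Fᵀ + Q = [27904034/6426059 3421944/6426059; 3421944/6426059 35971676/6426059]
step 2: y = z − H·x̄ = [7824406/6426059, -4396225/6426059]
step 2: S = H·P̄·Hᵀ + R = [413576069/6426059 -136626708/6426059; -136626708/6426059 263988424/6426059]
step 2: K = P̄·Hᵀ·S⁻¹ = [-11385559/1760652161 2209677525/7042608644; 546295128/1760652161 351201249/1760652161]
step 2: x' = x̄ + K·y = [2386396249/7042608644, 1543005301/1760652161]
step 2: P' = (I − K·H)·P̄ = [736559175/3521304322 234134166/1760652161; 234134166/1760652161 702384572/1760652161]

step 0: x' = [5579/5770, 832/577], P' = [627/2885 84/577; 84/577 244/577]
step 1: x' = [1567000/6426059, -2040428/6426059], P' = [1344714/6426059 855888/6426059; 855888/6426059 2566860/6426059]
step 2: x' = [2386396249/7042608644, 1543005301/1760652161], P' = [736559175/3521304322 234134166/1760652161; 234134166/1760652161 702384572/1760652161]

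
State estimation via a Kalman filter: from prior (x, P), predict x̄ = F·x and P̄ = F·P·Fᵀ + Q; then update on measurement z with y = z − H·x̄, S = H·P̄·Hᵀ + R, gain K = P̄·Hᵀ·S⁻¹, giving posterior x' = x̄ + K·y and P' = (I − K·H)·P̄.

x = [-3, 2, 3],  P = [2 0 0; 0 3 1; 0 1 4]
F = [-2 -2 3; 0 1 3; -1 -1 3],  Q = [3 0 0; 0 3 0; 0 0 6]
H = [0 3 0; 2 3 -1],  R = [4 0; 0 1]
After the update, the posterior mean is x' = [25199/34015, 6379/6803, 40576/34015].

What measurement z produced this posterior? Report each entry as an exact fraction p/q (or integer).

z = [3, 3]

x̄ = F·x = [11, 11, 10]
P̄ = F·P·Fᵀ + Q = [47 27 37; 27 48 33; 37 33 41]
S = H·P̄·Hᵀ + R = [436 495; 495 640]
K = P̄·Hᵀ·S⁻¹ = [-3294/6803 20073/34015; 2097/6803 132/6803; -396/6803 8547/34015]
x' − x̄ = [-348966/34015, -68454/6803, -299574/34015] = K·y
y = (KᵀK)⁻¹·Kᵀ·(x' − x̄) = [-30, -42]
z = y + H·x̄ = [-30, -42] + [33, 45] = [3, 3]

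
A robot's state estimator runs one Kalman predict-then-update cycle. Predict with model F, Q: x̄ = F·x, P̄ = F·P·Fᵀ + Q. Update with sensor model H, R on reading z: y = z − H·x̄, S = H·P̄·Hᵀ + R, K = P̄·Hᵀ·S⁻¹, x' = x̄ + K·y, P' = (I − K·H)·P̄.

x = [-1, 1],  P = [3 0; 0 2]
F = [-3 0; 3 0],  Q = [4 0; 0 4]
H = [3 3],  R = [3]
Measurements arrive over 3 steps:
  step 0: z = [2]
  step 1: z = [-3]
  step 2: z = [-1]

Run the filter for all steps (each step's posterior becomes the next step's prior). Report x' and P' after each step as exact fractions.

step 0: x' = [83/25, -67/25], P' = [727/25 -723/25; -723/25 727/25]
step 1: x' = [-261/25, 237/25], P' = [1319/5 -6591/25; -6591/25 1319/5]
step 2: x' = [779/25, -787/25], P' = [59407/25 -59403/25; -59403/25 59407/25]

step 0: x̄ = F·x = [3, -3]
step 0: P̄ = F·P·Fᵀ + Q = [31 -27; -27 31]
step 0: y = z − H·x̄ = [2]
step 0: S = H·P̄·Hᵀ + R = [75]
step 0: K = P̄·Hᵀ·S⁻¹ = [4/25; 4/25]
step 0: x' = x̄ + K·y = [83/25, -67/25]
step 0: P' = (I − K·H)·P̄ = [727/25 -723/25; -723/25 727/25]
step 1: x̄ = F·x = [-249/25, 249/25]
step 1: P̄ = F·P·Fᵀ + Q = [6643/25 -6543/25; -6543/25 6643/25]
step 1: y = z − H·x̄ = [-3]
step 1: S = H·P̄·Hᵀ + R = [75]
step 1: K = P̄·Hᵀ·S⁻¹ = [4/25; 4/25]
step 1: x' = x̄ + K·y = [-261/25, 237/25]
step 1: P' = (I − K·H)·P̄ = [1319/5 -6591/25; -6591/25 1319/5]
step 2: x̄ = F·x = [783/25, -783/25]
step 2: P̄ = F·P·Fᵀ + Q = [11891/5 -11871/5; -11871/5 11891/5]
step 2: y = z − H·x̄ = [-1]
step 2: S = H·P̄·Hᵀ + R = [75]
step 2: K = P̄·Hᵀ·S⁻¹ = [4/25; 4/25]
step 2: x' = x̄ + K·y = [779/25, -787/25]
step 2: P' = (I − K·H)·P̄ = [59407/25 -59403/25; -59403/25 59407/25]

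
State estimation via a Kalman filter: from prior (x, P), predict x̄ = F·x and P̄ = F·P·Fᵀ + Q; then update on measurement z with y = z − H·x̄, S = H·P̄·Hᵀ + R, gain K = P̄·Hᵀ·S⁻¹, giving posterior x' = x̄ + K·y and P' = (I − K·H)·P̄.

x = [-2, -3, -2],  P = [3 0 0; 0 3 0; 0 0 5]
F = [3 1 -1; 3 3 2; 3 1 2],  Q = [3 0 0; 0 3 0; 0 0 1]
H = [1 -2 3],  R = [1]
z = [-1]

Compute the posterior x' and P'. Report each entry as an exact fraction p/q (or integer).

x̄ = F·x = [-7, -19, -13]
P̄ = F·P·Fᵀ + Q = [38 26 20; 26 77 56; 20 56 51]
y = z − H·x̄ = [7]
S = H·P̄·Hᵀ + R = [150]
K = P̄·Hᵀ·S⁻¹ = [23/75; 4/15; 61/150]
x' = x̄ + K·y = [-364/75, -257/15, -1523/150]
P' = (I − K·H)·P̄ = [1792/75 206/15 97/75; 206/15 199/3 596/15; 97/75 596/15 3929/150]

x' = [-364/75, -257/15, -1523/150]
P' = [1792/75 206/15 97/75; 206/15 199/3 596/15; 97/75 596/15 3929/150]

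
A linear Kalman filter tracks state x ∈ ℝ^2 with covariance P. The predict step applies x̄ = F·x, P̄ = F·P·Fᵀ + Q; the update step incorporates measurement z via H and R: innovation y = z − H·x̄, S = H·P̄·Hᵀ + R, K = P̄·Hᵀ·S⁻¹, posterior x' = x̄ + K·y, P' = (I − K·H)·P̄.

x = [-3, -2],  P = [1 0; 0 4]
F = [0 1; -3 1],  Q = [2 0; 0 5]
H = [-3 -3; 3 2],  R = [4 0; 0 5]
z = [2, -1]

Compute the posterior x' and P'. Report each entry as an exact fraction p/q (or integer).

x̄ = F·x = [-2, 7]
P̄ = F·P·Fᵀ + Q = [6 4; 4 18]
y = z − H·x̄ = [17, -9]
S = H·P̄·Hᵀ + R = [292 -222; -222 179]
K = P̄·Hᵀ·S⁻¹ = [201/1492 233/746; -579/1492 -159/746]
x' = x̄ + K·y = [-3761/1492, 3463/1492]
P' = (I − K·H)·P̄ = [1433/746 -1567/746; -1567/746 1953/746]

x' = [-3761/1492, 3463/1492]
P' = [1433/746 -1567/746; -1567/746 1953/746]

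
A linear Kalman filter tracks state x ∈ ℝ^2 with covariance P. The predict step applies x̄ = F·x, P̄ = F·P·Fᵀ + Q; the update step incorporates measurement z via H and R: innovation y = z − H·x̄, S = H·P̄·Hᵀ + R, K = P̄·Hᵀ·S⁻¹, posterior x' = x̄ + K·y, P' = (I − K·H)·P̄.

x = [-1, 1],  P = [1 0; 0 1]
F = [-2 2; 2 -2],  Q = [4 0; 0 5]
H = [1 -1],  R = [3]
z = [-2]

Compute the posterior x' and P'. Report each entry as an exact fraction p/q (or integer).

x' = [-6/11, 17/22]
P' = [32/11 17/11; 17/11 131/44]

x̄ = F·x = [4, -4]
P̄ = F·P·Fᵀ + Q = [12 -8; -8 13]
y = z − H·x̄ = [-10]
S = H·P̄·Hᵀ + R = [44]
K = P̄·Hᵀ·S⁻¹ = [5/11; -21/44]
x' = x̄ + K·y = [-6/11, 17/22]
P' = (I − K·H)·P̄ = [32/11 17/11; 17/11 131/44]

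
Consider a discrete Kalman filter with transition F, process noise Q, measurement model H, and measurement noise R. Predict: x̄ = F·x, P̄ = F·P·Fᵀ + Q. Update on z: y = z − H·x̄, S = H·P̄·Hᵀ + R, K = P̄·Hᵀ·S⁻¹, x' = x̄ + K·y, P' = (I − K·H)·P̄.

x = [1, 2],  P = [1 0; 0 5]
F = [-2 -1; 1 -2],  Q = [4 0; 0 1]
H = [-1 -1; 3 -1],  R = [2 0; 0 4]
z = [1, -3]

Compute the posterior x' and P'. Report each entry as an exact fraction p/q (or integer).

x̄ = F·x = [-4, -3]
P̄ = F·P·Fᵀ + Q = [13 8; 8 22]
y = z − H·x̄ = [-6, 6]
S = H·P̄·Hᵀ + R = [53 -33; -33 95]
K = P̄·Hᵀ·S⁻¹ = [-486/1973 475/1973; -1392/1973 -442/1973]
x' = x̄ + K·y = [-2126/1973, -219/1973]
P' = (I − K·H)·P̄ = [718/1973 254/1973; 254/1973 2530/1973]

x' = [-2126/1973, -219/1973]
P' = [718/1973 254/1973; 254/1973 2530/1973]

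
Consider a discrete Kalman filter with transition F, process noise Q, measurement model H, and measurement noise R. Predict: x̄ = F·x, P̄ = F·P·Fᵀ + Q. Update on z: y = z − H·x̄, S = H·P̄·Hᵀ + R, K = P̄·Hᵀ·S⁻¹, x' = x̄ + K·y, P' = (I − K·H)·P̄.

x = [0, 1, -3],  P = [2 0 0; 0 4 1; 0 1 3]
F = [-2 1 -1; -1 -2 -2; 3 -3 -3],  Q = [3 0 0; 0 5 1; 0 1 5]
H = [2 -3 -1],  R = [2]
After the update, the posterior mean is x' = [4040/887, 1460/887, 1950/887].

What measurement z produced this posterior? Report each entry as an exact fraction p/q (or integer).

z = [2]

x̄ = F·x = [4, 4, 6]
P̄ = F·P·Fᵀ + Q = [16 2 -15; 2 43 49; -15 49 104]
S = H·P̄·Hᵀ + R = [887]
K = P̄·Hᵀ·S⁻¹ = [41/887; -174/887; -281/887]
x' − x̄ = [492/887, -2088/887, -3372/887] = K·y
y = (KᵀK)⁻¹·Kᵀ·(x' − x̄) = [12]
z = y + H·x̄ = [12] + [-10] = [2]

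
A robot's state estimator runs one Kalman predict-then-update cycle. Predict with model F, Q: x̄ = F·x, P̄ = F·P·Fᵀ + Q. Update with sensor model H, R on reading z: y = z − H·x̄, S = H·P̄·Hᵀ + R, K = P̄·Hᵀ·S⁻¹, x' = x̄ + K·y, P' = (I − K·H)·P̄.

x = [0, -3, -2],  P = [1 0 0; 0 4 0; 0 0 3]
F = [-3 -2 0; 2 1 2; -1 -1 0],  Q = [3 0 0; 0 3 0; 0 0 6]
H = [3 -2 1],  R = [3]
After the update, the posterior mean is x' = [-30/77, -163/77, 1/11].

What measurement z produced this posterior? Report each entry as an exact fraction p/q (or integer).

z = [3]

x̄ = F·x = [6, -7, 3]
P̄ = F·P·Fᵀ + Q = [28 -14 11; -14 23 -6; 11 -6 11]
S = H·P̄·Hᵀ + R = [616]
K = P̄·Hᵀ·S⁻¹ = [123/616; -47/308; 1/11]
x' − x̄ = [-492/77, 376/77, -32/11] = K·y
y = (KᵀK)⁻¹·Kᵀ·(x' − x̄) = [-32]
z = y + H·x̄ = [-32] + [35] = [3]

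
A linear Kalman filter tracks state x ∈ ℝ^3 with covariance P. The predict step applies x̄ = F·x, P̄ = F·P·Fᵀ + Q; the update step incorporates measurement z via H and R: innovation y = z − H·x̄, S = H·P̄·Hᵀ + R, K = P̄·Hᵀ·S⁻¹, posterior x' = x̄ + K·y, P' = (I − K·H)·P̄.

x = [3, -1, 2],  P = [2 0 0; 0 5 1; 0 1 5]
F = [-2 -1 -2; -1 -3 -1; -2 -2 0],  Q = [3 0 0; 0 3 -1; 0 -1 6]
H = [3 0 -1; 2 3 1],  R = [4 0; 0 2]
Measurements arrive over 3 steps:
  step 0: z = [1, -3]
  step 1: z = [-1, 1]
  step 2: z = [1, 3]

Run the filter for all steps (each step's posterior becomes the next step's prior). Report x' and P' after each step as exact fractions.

step 0: x' = [-215199/192541, 200723/192541, -741238/192541], P' = [203660/192541 -263824/192541 408260/192541; -263824/192541 440106/192541 -703652/192541; 408260/192541 -703652/192541 1363184/192541]
step 1: x' = [-734483899/4824148952, 252689913/689164136, 2388777523/4824148952], P' = [4155820765/4824148952 -705081919/689164136 7077833475/4824148952; -705081919/689164136 1157108323/689164136 -1741879425/689164136; 7077833475/4824148952 -1741879425/689164136 23925916157/4824148952]
step 2: x' = [50774412922779/87459466179220, 5938115501589/17491893235844, 10205573021333/17491893235844], P' = [74984412875187/87459466179220 -17825821773499/17491893235844 25613423933841/17491893235844; -17825821773499/17491893235844 29303405420487/17491893235844 -44178383624285/17491893235844; 25613423933841/17491893235844 -44178383624285/17491893235844 86777392334679/17491893235844]

step 0: x̄ = F·x = [-9, -2, -4]
step 0: P̄ = F·P·Fᵀ + Q = [40 36 22; 36 61 35; 22 35 34]
step 0: y = z − H·x̄ = [24, 25]
step 0: S = H·P̄·Hᵀ + R = [266 447; 447 1475]
step 0: K = P̄·Hᵀ·S⁻¹ = [50680/192541 12054/192541; -21955/192541 44509/192541; -34601/192541 34374/192541]
step 0: x' = x̄ + K·y = [-215199/192541, 200723/192541, -741238/192541]
step 0: P' = (I − K·H)·P̄ = [203660/192541 -263824/192541 408260/192541; -263824/192541 440106/192541 -703652/192541; 408260/192541 -703652/192541 1363184/192541]
step 1: x̄ = F·x = [1712151/192541, 11428/6211, 28952/192541]
step 1: P̄ = F·P·Fᵀ + Q = [6681281/192541 -22106/6211 -1069660/192541; -22106/6211 36035/6211 4969/6211; -1069660/192541 4969/6211 1619718/192541]
step 1: y = z − H·x̄ = [-5300042/192541, -4323517/192541]
step 1: S = H·P̄·Hᵀ + R = [68939371/192541 30768617/192541; 30768617/192541 27205851/192541]
step 1: K = P̄·Hᵀ·S⁻¹ = [1347407205/4824148952 291377353/4824148952; -93341583/689164136 159640853/689164136; -673103933/4824148952 751057591/4824148952]
step 1: x' = x̄ + K·y = [-734483899/4824148952, 252689913/689164136, 2388777523/4824148952]
step 1: P' = (I − K·H)·P̄ = [4155820765/4824148952 -705081919/689164136 7077833475/4824148952; -705081919/689164136 1157108323/689164136 -1741879425/689164136; 7077833475/4824148952 -1741879425/689164136 23925916157/4824148952]
step 2: x̄ = F·x = [-5077416639/4824148952, -6960781797/4824148952, -258586373/603018619]
step 2: P̄ = F·P·Fᵀ + Q = [123006902973/4824148952 -11127023329/4824148952 -2156491377/603018619; -11127023329/4824148952 26835298629/4824148952 296351210/603018619; -2156491377/603018619 296351210/603018619 4810327794/603018619]
step 2: y = z − H·x̄ = [2569672555/689164136, 47578316509/4824148952]
step 2: S = H·P̄·Hᵀ + R = [181193275859/689164136 82150175067/689164136; 82150175067/689164136 593369073877/4824148952]
step 2: K = P̄·Hᵀ·S⁻¹ = [24221529739089/87459466179220 5324309408547/87459466179220; -2324770424053/17491893235844 4040094545089/17491893235844; -2484280133289/17491893235844 2734544664753/17491893235844]
step 2: x' = x̄ + K·y = [50774412922779/87459466179220, 5938115501589/17491893235844, 10205573021333/17491893235844]
step 2: P' = (I − K·H)·P̄ = [74984412875187/87459466179220 -17825821773499/17491893235844 25613423933841/17491893235844; -17825821773499/17491893235844 29303405420487/17491893235844 -44178383624285/17491893235844; 25613423933841/17491893235844 -44178383624285/17491893235844 86777392334679/17491893235844]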